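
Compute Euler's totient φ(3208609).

Factor: 3208609 = 107 · 157 · 191.
φ(3208609) = (107−1) · (157−1) · (191−1) = 106 · 156 · 190 = 3141840.

3141840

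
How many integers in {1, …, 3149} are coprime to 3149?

3036

Factor: 3149 = 47 · 67.
φ(3149) = (47−1) · (67−1) = 46 · 66 = 3036.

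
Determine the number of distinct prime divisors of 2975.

2975 = 5^2 · 119
119 = 7 · 17
2975 = 5^2 · 7 · 17, which has 3 distinct prime factors.

3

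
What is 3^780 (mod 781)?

474

3^1 ≡ 3 (mod 781)
3^2 ≡ 3^2 = 9 ≡ 9 (mod 781)
3^4 ≡ 9^2 = 81 ≡ 81 (mod 781)
3^8 ≡ 81^2 = 6561 ≡ 313 (mod 781)
3^16 ≡ 313^2 = 97969 ≡ 344 (mod 781)
3^32 ≡ 344^2 = 118336 ≡ 405 (mod 781)
3^64 ≡ 405^2 = 164025 ≡ 15 (mod 781)
3^128 ≡ 15^2 = 225 ≡ 225 (mod 781)
3^256 ≡ 225^2 = 50625 ≡ 641 (mod 781)
3^512 ≡ 641^2 = 410881 ≡ 75 (mod 781)
780 = 512 + 256 + 8 + 4 in binary powers of 2.
So 3^780 ≡ 75 · 641 · 313 · 81 ≡ 474 (mod 781).
Since 474 ≠ 1, base 3 is a Fermat witness: 781 is composite.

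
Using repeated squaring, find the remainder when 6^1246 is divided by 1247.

436

6^1 ≡ 6 (mod 1247)
6^2 ≡ 6^2 = 36 ≡ 36 (mod 1247)
6^4 ≡ 36^2 = 1296 ≡ 49 (mod 1247)
6^8 ≡ 49^2 = 2401 ≡ 1154 (mod 1247)
6^16 ≡ 1154^2 = 1331716 ≡ 1167 (mod 1247)
6^32 ≡ 1167^2 = 1361889 ≡ 165 (mod 1247)
6^64 ≡ 165^2 = 27225 ≡ 1038 (mod 1247)
6^128 ≡ 1038^2 = 1077444 ≡ 36 (mod 1247)
6^256 ≡ 36^2 = 1296 ≡ 49 (mod 1247)
6^512 ≡ 49^2 = 2401 ≡ 1154 (mod 1247)
6^1024 ≡ 1154^2 = 1331716 ≡ 1167 (mod 1247)
1246 = 1024 + 128 + 64 + 16 + 8 + 4 + 2 in binary powers of 2.
So 6^1246 ≡ 1167 · 36 · 1038 · 1167 · 1154 · 49 · 36 ≡ 436 (mod 1247).
Since 436 ≠ 1, base 6 is a Fermat witness: 1247 is composite.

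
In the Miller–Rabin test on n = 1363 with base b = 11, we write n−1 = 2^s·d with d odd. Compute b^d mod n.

872

1363 − 1 = 1362 = 2^1 · 681, so d = 681.
11^1 ≡ 11 (mod 1363)
11^2 ≡ 11^2 = 121 ≡ 121 (mod 1363)
11^4 ≡ 121^2 = 14641 ≡ 1011 (mod 1363)
11^8 ≡ 1011^2 = 1022121 ≡ 1234 (mod 1363)
11^16 ≡ 1234^2 = 1522756 ≡ 285 (mod 1363)
11^32 ≡ 285^2 = 81225 ≡ 808 (mod 1363)
11^64 ≡ 808^2 = 652864 ≡ 1350 (mod 1363)
11^128 ≡ 1350^2 = 1822500 ≡ 169 (mod 1363)
11^256 ≡ 169^2 = 28561 ≡ 1301 (mod 1363)
11^512 ≡ 1301^2 = 1692601 ≡ 1118 (mod 1363)
681 = 512 + 128 + 32 + 8 + 1 in binary powers of 2.
So 11^681 ≡ 1118 · 169 · 808 · 1234 · 11 ≡ 872 (mod 1363).
Squaring chain: 872; never reaches −1, so base 11 is a Miller–Rabin witness that 1363 is composite.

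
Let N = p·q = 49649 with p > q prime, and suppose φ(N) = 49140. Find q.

φ(n) = (p−1)(q−1) = n − (p+q) + 1, so p + q = 49649 − 49140 + 1 = 510.
p and q are the roots of t² − 510t + 49649 = 0.
Discriminant: 510² − 4·49649 = 260100 − 198596 = 61504; √61504 = 248.
q = (510 − 248)/2 = 131, p = (510 + 248)/2 = 379.
Check: 131 · 379 = 49649.

131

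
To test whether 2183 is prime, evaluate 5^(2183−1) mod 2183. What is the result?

5^1 ≡ 5 (mod 2183)
5^2 ≡ 5^2 = 25 ≡ 25 (mod 2183)
5^4 ≡ 25^2 = 625 ≡ 625 (mod 2183)
5^8 ≡ 625^2 = 390625 ≡ 2051 (mod 2183)
5^16 ≡ 2051^2 = 4206601 ≡ 2143 (mod 2183)
5^32 ≡ 2143^2 = 4592449 ≡ 1600 (mod 2183)
5^64 ≡ 1600^2 = 2560000 ≡ 1524 (mod 2183)
5^128 ≡ 1524^2 = 2322576 ≡ 2047 (mod 2183)
5^256 ≡ 2047^2 = 4190209 ≡ 1032 (mod 2183)
5^512 ≡ 1032^2 = 1065024 ≡ 1903 (mod 2183)
5^1024 ≡ 1903^2 = 3621409 ≡ 1995 (mod 2183)
5^2048 ≡ 1995^2 = 3980025 ≡ 416 (mod 2183)
2182 = 2048 + 128 + 4 + 2 in binary powers of 2.
So 5^2182 ≡ 416 · 2047 · 625 · 25 ≡ 1484 (mod 2183).
Since 1484 ≠ 1, base 5 is a Fermat witness: 2183 is composite.

1484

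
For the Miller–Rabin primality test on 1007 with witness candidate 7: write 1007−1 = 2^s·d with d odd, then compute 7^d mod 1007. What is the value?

1007 − 1 = 1006 = 2^1 · 503, so d = 503.
7^1 ≡ 7 (mod 1007)
7^2 ≡ 7^2 = 49 ≡ 49 (mod 1007)
7^4 ≡ 49^2 = 2401 ≡ 387 (mod 1007)
7^8 ≡ 387^2 = 149769 ≡ 733 (mod 1007)
7^16 ≡ 733^2 = 537289 ≡ 558 (mod 1007)
7^32 ≡ 558^2 = 311364 ≡ 201 (mod 1007)
7^64 ≡ 201^2 = 40401 ≡ 121 (mod 1007)
7^128 ≡ 121^2 = 14641 ≡ 543 (mod 1007)
7^256 ≡ 543^2 = 294849 ≡ 805 (mod 1007)
503 = 256 + 128 + 64 + 32 + 16 + 4 + 2 + 1 in binary powers of 2.
So 7^503 ≡ 805 · 543 · 121 · 201 · 558 · 387 · 49 · 7 ≡ 467 (mod 1007).
Squaring chain: 467; never reaches −1, so base 7 is a Miller–Rabin witness that 1007 is composite.

467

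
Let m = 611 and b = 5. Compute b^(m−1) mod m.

441

5^1 ≡ 5 (mod 611)
5^2 ≡ 5^2 = 25 ≡ 25 (mod 611)
5^4 ≡ 25^2 = 625 ≡ 14 (mod 611)
5^8 ≡ 14^2 = 196 ≡ 196 (mod 611)
5^16 ≡ 196^2 = 38416 ≡ 534 (mod 611)
5^32 ≡ 534^2 = 285156 ≡ 430 (mod 611)
5^64 ≡ 430^2 = 184900 ≡ 378 (mod 611)
5^128 ≡ 378^2 = 142884 ≡ 521 (mod 611)
5^256 ≡ 521^2 = 271441 ≡ 157 (mod 611)
5^512 ≡ 157^2 = 24649 ≡ 209 (mod 611)
610 = 512 + 64 + 32 + 2 in binary powers of 2.
So 5^610 ≡ 209 · 378 · 430 · 25 ≡ 441 (mod 611).
Since 441 ≠ 1, base 5 is a Fermat witness: 611 is composite.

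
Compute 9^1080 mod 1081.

9^1 ≡ 9 (mod 1081)
9^2 ≡ 9^2 = 81 ≡ 81 (mod 1081)
9^4 ≡ 81^2 = 6561 ≡ 75 (mod 1081)
9^8 ≡ 75^2 = 5625 ≡ 220 (mod 1081)
9^16 ≡ 220^2 = 48400 ≡ 836 (mod 1081)
9^32 ≡ 836^2 = 698896 ≡ 570 (mod 1081)
9^64 ≡ 570^2 = 324900 ≡ 600 (mod 1081)
9^128 ≡ 600^2 = 360000 ≡ 27 (mod 1081)
9^256 ≡ 27^2 = 729 ≡ 729 (mod 1081)
9^512 ≡ 729^2 = 531441 ≡ 670 (mod 1081)
9^1024 ≡ 670^2 = 448900 ≡ 285 (mod 1081)
1080 = 1024 + 32 + 16 + 8 in binary powers of 2.
So 9^1080 ≡ 285 · 570 · 836 · 220 ≡ 679 (mod 1081).
Since 679 ≠ 1, base 9 is a Fermat witness: 1081 is composite.

679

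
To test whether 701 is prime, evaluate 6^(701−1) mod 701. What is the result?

6^1 ≡ 6 (mod 701)
6^2 ≡ 6^2 = 36 ≡ 36 (mod 701)
6^4 ≡ 36^2 = 1296 ≡ 595 (mod 701)
6^8 ≡ 595^2 = 354025 ≡ 20 (mod 701)
6^16 ≡ 20^2 = 400 ≡ 400 (mod 701)
6^32 ≡ 400^2 = 160000 ≡ 172 (mod 701)
6^64 ≡ 172^2 = 29584 ≡ 142 (mod 701)
6^128 ≡ 142^2 = 20164 ≡ 536 (mod 701)
6^256 ≡ 536^2 = 287296 ≡ 587 (mod 701)
6^512 ≡ 587^2 = 344569 ≡ 378 (mod 701)
700 = 512 + 128 + 32 + 16 + 8 + 4 in binary powers of 2.
So 6^700 ≡ 378 · 536 · 172 · 400 · 20 · 595 ≡ 1 (mod 701).
Since the result is 1, base 6 gives no evidence that 701 is composite.

1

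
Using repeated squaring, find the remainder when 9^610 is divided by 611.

191

9^1 ≡ 9 (mod 611)
9^2 ≡ 9^2 = 81 ≡ 81 (mod 611)
9^4 ≡ 81^2 = 6561 ≡ 451 (mod 611)
9^8 ≡ 451^2 = 203401 ≡ 549 (mod 611)
9^16 ≡ 549^2 = 301401 ≡ 178 (mod 611)
9^32 ≡ 178^2 = 31684 ≡ 523 (mod 611)
9^64 ≡ 523^2 = 273529 ≡ 412 (mod 611)
9^128 ≡ 412^2 = 169744 ≡ 497 (mod 611)
9^256 ≡ 497^2 = 247009 ≡ 165 (mod 611)
9^512 ≡ 165^2 = 27225 ≡ 341 (mod 611)
610 = 512 + 64 + 32 + 2 in binary powers of 2.
So 9^610 ≡ 341 · 412 · 523 · 81 ≡ 191 (mod 611).
Since 191 ≠ 1, base 9 is a Fermat witness: 611 is composite.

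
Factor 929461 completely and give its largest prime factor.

71

929461 = 13 · 71497
71497 = 19 · 3763
3763 = 53 · 71
71 is prime.
So 929461 = 13 · 19 · 53 · 71; the largest prime factor is 71.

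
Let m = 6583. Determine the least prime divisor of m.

6583 is odd.
Digit sum 22, not divisible by 3.
Ends in 3: not divisible by 5.
7: 6583 = 7·940 + 3
11: 6583 = 11·598 + 5
13: 6583 = 13·506 + 5
17: 6583 = 17·387 + 4
19: 6583 = 19·346 + 9
23: 6583 = 23·286 + 5
29: 6583 = 29·227

29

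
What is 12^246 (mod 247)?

1

12^1 ≡ 12 (mod 247)
12^2 ≡ 12^2 = 144 ≡ 144 (mod 247)
12^4 ≡ 144^2 = 20736 ≡ 235 (mod 247)
12^8 ≡ 235^2 = 55225 ≡ 144 (mod 247)
12^16 ≡ 144^2 = 20736 ≡ 235 (mod 247)
12^32 ≡ 235^2 = 55225 ≡ 144 (mod 247)
12^64 ≡ 144^2 = 20736 ≡ 235 (mod 247)
12^128 ≡ 235^2 = 55225 ≡ 144 (mod 247)
246 = 128 + 64 + 32 + 16 + 4 + 2 in binary powers of 2.
So 12^246 ≡ 144 · 235 · 144 · 235 · 235 · 144 ≡ 1 (mod 247).
Since the result is 1, base 12 gives no evidence that 247 is composite.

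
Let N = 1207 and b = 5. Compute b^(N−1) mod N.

5^1 ≡ 5 (mod 1207)
5^2 ≡ 5^2 = 25 ≡ 25 (mod 1207)
5^4 ≡ 25^2 = 625 ≡ 625 (mod 1207)
5^8 ≡ 625^2 = 390625 ≡ 764 (mod 1207)
5^16 ≡ 764^2 = 583696 ≡ 715 (mod 1207)
5^32 ≡ 715^2 = 511225 ≡ 664 (mod 1207)
5^64 ≡ 664^2 = 440896 ≡ 341 (mod 1207)
5^128 ≡ 341^2 = 116281 ≡ 409 (mod 1207)
5^256 ≡ 409^2 = 167281 ≡ 715 (mod 1207)
5^512 ≡ 715^2 = 511225 ≡ 664 (mod 1207)
5^1024 ≡ 664^2 = 440896 ≡ 341 (mod 1207)
1206 = 1024 + 128 + 32 + 16 + 4 + 2 in binary powers of 2.
So 5^1206 ≡ 341 · 409 · 664 · 715 · 625 · 25 ≡ 1141 (mod 1207).
Since 1141 ≠ 1, base 5 is a Fermat witness: 1207 is composite.

1141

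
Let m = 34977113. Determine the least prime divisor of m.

34977113 is odd.
Digit sum 35, not divisible by 3.
Ends in 3: not divisible by 5.
7: 34977113 = 7·4996730 + 3
11: 34977113 = 11·3179737 + 6
13: 34977113 = 13·2690547 + 2
17: 34977113 = 17·2057477 + 4
19: 34977113 = 19·1840900 + 13
23: 34977113 = 23·1520744 + 1
29: 34977113 = 29·1206107 + 10
31: 34977113 = 31·1128293 + 30
37: 34977113 = 37·945327 + 14
41: 34977113 = 41·853100 + 13
43: 34977113 = 43·813421 + 10
47: 34977113 = 47·744193 + 42
53: 34977113 = 53·659945 + 28
59: 34977113 = 59·592832 + 25
61: 34977113 = 61·573395 + 18
67: 34977113 = 67·522046 + 31
71: 34977113 = 71·492635 + 28
73: 34977113 = 73·479138 + 39
79: 34977113 = 79·442748 + 21
83: 34977113 = 83·421411

83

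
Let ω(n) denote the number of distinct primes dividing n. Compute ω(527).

2

527 = 17 · 31
527 = 17 · 31, which has 2 distinct prime factors.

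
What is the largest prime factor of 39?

39 = 3 · 13
13 is prime.
So 39 = 3 · 13; the largest prime factor is 13.

13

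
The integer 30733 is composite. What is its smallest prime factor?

30733 is odd.
Digit sum 16, not divisible by 3.
Ends in 3: not divisible by 5.
7: 30733 = 7·4390 + 3
11: 30733 = 11·2793 + 10
13: 30733 = 13·2364 + 1
17: 30733 = 17·1807 + 14
19: 30733 = 19·1617 + 10
23: 30733 = 23·1336 + 5
29: 30733 = 29·1059 + 22
31: 30733 = 31·991 + 12
37: 30733 = 37·830 + 23
41: 30733 = 41·749 + 24
43: 30733 = 43·714 + 31
47: 30733 = 47·653 + 42
53: 30733 = 53·579 + 46
59: 30733 = 59·520 + 53
61: 30733 = 61·503 + 50
67: 30733 = 67·458 + 47
71: 30733 = 71·432 + 61
73: 30733 = 73·421

73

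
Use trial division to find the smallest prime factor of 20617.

20617 is odd.
Digit sum 16, not divisible by 3.
Ends in 7: not divisible by 5.
7: 20617 = 7·2945 + 2
11: 20617 = 11·1874 + 3
13: 20617 = 13·1585 + 12
17: 20617 = 17·1212 + 13
19: 20617 = 19·1085 + 2
23: 20617 = 23·896 + 9
29: 20617 = 29·710 + 27
31: 20617 = 31·665 + 2
37: 20617 = 37·557 + 8
41: 20617 = 41·502 + 35
43: 20617 = 43·479 + 20
47: 20617 = 47·438 + 31
53: 20617 = 53·389

53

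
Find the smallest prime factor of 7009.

43

7009 is odd.
Digit sum 16, not divisible by 3.
Ends in 9: not divisible by 5.
7: 7009 = 7·1001 + 2
11: 7009 = 11·637 + 2
13: 7009 = 13·539 + 2
17: 7009 = 17·412 + 5
19: 7009 = 19·368 + 17
23: 7009 = 23·304 + 17
29: 7009 = 29·241 + 20
31: 7009 = 31·226 + 3
37: 7009 = 37·189 + 16
41: 7009 = 41·170 + 39
43: 7009 = 43·163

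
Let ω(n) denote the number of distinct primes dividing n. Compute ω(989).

989 = 23 · 43
989 = 23 · 43, which has 2 distinct prime factors.

2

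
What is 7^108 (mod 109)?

7^1 ≡ 7 (mod 109)
7^2 ≡ 7^2 = 49 ≡ 49 (mod 109)
7^4 ≡ 49^2 = 2401 ≡ 3 (mod 109)
7^8 ≡ 3^2 = 9 ≡ 9 (mod 109)
7^16 ≡ 9^2 = 81 ≡ 81 (mod 109)
7^32 ≡ 81^2 = 6561 ≡ 21 (mod 109)
7^64 ≡ 21^2 = 441 ≡ 5 (mod 109)
108 = 64 + 32 + 8 + 4 in binary powers of 2.
So 7^108 ≡ 5 · 21 · 9 · 3 ≡ 1 (mod 109).
Since the result is 1, base 7 gives no evidence that 109 is composite.

1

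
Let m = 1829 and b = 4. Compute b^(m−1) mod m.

4^1 ≡ 4 (mod 1829)
4^2 ≡ 4^2 = 16 ≡ 16 (mod 1829)
4^4 ≡ 16^2 = 256 ≡ 256 (mod 1829)
4^8 ≡ 256^2 = 65536 ≡ 1521 (mod 1829)
4^16 ≡ 1521^2 = 2313441 ≡ 1585 (mod 1829)
4^32 ≡ 1585^2 = 2512225 ≡ 1008 (mod 1829)
4^64 ≡ 1008^2 = 1016064 ≡ 969 (mod 1829)
4^128 ≡ 969^2 = 938961 ≡ 684 (mod 1829)
4^256 ≡ 684^2 = 467856 ≡ 1461 (mod 1829)
4^512 ≡ 1461^2 = 2134521 ≡ 78 (mod 1829)
4^1024 ≡ 78^2 = 6084 ≡ 597 (mod 1829)
1828 = 1024 + 512 + 256 + 32 + 4 in binary powers of 2.
So 4^1828 ≡ 597 · 78 · 1461 · 1008 · 256 ≡ 653 (mod 1829).
Since 653 ≠ 1, base 4 is a Fermat witness: 1829 is composite.

653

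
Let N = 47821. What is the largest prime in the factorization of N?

97

47821 = 17 · 2813
2813 = 29 · 97
97 is prime.
So 47821 = 17 · 29 · 97; the largest prime factor is 97.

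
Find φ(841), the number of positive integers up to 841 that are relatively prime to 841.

812

Factor: 841 = 29^2.
φ(841) = 29^1·(29−1) = 812.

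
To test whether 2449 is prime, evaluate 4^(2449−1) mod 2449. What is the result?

4^1 ≡ 4 (mod 2449)
4^2 ≡ 4^2 = 16 ≡ 16 (mod 2449)
4^4 ≡ 16^2 = 256 ≡ 256 (mod 2449)
4^8 ≡ 256^2 = 65536 ≡ 1862 (mod 2449)
4^16 ≡ 1862^2 = 3467044 ≡ 1709 (mod 2449)
4^32 ≡ 1709^2 = 2920681 ≡ 1473 (mod 2449)
4^64 ≡ 1473^2 = 2169729 ≡ 2364 (mod 2449)
4^128 ≡ 2364^2 = 5588496 ≡ 2327 (mod 2449)
4^256 ≡ 2327^2 = 5414929 ≡ 190 (mod 2449)
4^512 ≡ 190^2 = 36100 ≡ 1814 (mod 2449)
4^1024 ≡ 1814^2 = 3290596 ≡ 1589 (mod 2449)
4^2048 ≡ 1589^2 = 2524921 ≡ 2 (mod 2449)
2448 = 2048 + 256 + 128 + 16 in binary powers of 2.
So 4^2448 ≡ 2 · 190 · 2327 · 1709 ≡ 808 (mod 2449).
Since 808 ≠ 1, base 4 is a Fermat witness: 2449 is composite.

808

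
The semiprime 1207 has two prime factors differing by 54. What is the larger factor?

Since p = q + 54, we have 1207 = q(q + 54), so q² + 54q − 1207 = 0.
Discriminant: 54² + 4·1207 = 2916 + 4828 = 7744; √7744 = 88.
q = (−54 + 88)/2 = 17, and p = q + 54 = 71.
Check: 17 · 71 = 1207.

71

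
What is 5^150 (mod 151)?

5^1 ≡ 5 (mod 151)
5^2 ≡ 5^2 = 25 ≡ 25 (mod 151)
5^4 ≡ 25^2 = 625 ≡ 21 (mod 151)
5^8 ≡ 21^2 = 441 ≡ 139 (mod 151)
5^16 ≡ 139^2 = 19321 ≡ 144 (mod 151)
5^32 ≡ 144^2 = 20736 ≡ 49 (mod 151)
5^64 ≡ 49^2 = 2401 ≡ 136 (mod 151)
5^128 ≡ 136^2 = 18496 ≡ 74 (mod 151)
150 = 128 + 16 + 4 + 2 in binary powers of 2.
So 5^150 ≡ 74 · 144 · 21 · 25 ≡ 1 (mod 151).
Since the result is 1, base 5 gives no evidence that 151 is composite.

1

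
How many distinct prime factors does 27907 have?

3

27907 = 11 · 2537
2537 = 43 · 59
27907 = 11 · 43 · 59, which has 3 distinct prime factors.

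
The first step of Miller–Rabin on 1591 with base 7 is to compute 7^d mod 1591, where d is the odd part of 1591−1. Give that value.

343

1591 − 1 = 1590 = 2^1 · 795, so d = 795.
7^1 ≡ 7 (mod 1591)
7^2 ≡ 7^2 = 49 ≡ 49 (mod 1591)
7^4 ≡ 49^2 = 2401 ≡ 810 (mod 1591)
7^8 ≡ 810^2 = 656100 ≡ 608 (mod 1591)
7^16 ≡ 608^2 = 369664 ≡ 552 (mod 1591)
7^32 ≡ 552^2 = 304704 ≡ 823 (mod 1591)
7^64 ≡ 823^2 = 677329 ≡ 1154 (mod 1591)
7^128 ≡ 1154^2 = 1331716 ≡ 49 (mod 1591)
7^256 ≡ 49^2 = 2401 ≡ 810 (mod 1591)
7^512 ≡ 810^2 = 656100 ≡ 608 (mod 1591)
795 = 512 + 256 + 16 + 8 + 2 + 1 in binary powers of 2.
So 7^795 ≡ 608 · 810 · 552 · 608 · 49 · 7 ≡ 343 (mod 1591).
Squaring chain: 343; never reaches −1, so base 7 is a Miller–Rabin witness that 1591 is composite.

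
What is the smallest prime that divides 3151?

3151 is odd.
Digit sum 10, not divisible by 3.
Ends in 1: not divisible by 5.
7: 3151 = 7·450 + 1
11: 3151 = 11·286 + 5
13: 3151 = 13·242 + 5
17: 3151 = 17·185 + 6
19: 3151 = 19·165 + 16
23: 3151 = 23·137

23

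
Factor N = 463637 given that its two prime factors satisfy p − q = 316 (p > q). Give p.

857

Since p = q + 316, we have 463637 = q(q + 316), so q² + 316q − 463637 = 0.
Discriminant: 316² + 4·463637 = 99856 + 1854548 = 1954404; √1954404 = 1398.
q = (−316 + 1398)/2 = 541, and p = q + 316 = 857.
Check: 541 · 857 = 463637.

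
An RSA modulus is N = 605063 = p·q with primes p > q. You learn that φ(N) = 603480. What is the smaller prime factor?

643

φ(n) = (p−1)(q−1) = n − (p+q) + 1, so p + q = 605063 − 603480 + 1 = 1584.
p and q are the roots of t² − 1584t + 605063 = 0.
Discriminant: 1584² − 4·605063 = 2509056 − 2420252 = 88804; √88804 = 298.
q = (1584 − 298)/2 = 643, p = (1584 + 298)/2 = 941.
Check: 643 · 941 = 605063.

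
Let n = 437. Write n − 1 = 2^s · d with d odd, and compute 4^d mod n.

437 − 1 = 436 = 2^2 · 109, so d = 109.
4^1 ≡ 4 (mod 437)
4^2 ≡ 4^2 = 16 ≡ 16 (mod 437)
4^4 ≡ 16^2 = 256 ≡ 256 (mod 437)
4^8 ≡ 256^2 = 65536 ≡ 423 (mod 437)
4^16 ≡ 423^2 = 178929 ≡ 196 (mod 437)
4^32 ≡ 196^2 = 38416 ≡ 397 (mod 437)
4^64 ≡ 397^2 = 157609 ≡ 289 (mod 437)
109 = 64 + 32 + 8 + 4 + 1 in binary powers of 2.
So 4^109 ≡ 289 · 397 · 423 · 256 · 4 ≡ 213 (mod 437).
Squaring chain: 213 → 358; never reaches −1, so base 4 is a Miller–Rabin witness that 437 is composite.

213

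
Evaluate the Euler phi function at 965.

Factor: 965 = 5 · 193.
φ(965) = (5−1) · (193−1) = 4 · 192 = 768.

768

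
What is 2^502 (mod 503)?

2^1 ≡ 2 (mod 503)
2^2 ≡ 2^2 = 4 ≡ 4 (mod 503)
2^4 ≡ 4^2 = 16 ≡ 16 (mod 503)
2^8 ≡ 16^2 = 256 ≡ 256 (mod 503)
2^16 ≡ 256^2 = 65536 ≡ 146 (mod 503)
2^32 ≡ 146^2 = 21316 ≡ 190 (mod 503)
2^64 ≡ 190^2 = 36100 ≡ 387 (mod 503)
2^128 ≡ 387^2 = 149769 ≡ 378 (mod 503)
2^256 ≡ 378^2 = 142884 ≡ 32 (mod 503)
502 = 256 + 128 + 64 + 32 + 16 + 4 + 2 in binary powers of 2.
So 2^502 ≡ 32 · 378 · 387 · 190 · 146 · 16 · 4 ≡ 1 (mod 503).
Since the result is 1, base 2 gives no evidence that 503 is composite.

1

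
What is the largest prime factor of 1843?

1843 = 19 · 97
97 is prime.
So 1843 = 19 · 97; the largest prime factor is 97.

97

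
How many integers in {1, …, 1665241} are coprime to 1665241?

Factor: 1665241 = 79 · 107 · 197.
φ(1665241) = (79−1) · (107−1) · (197−1) = 78 · 106 · 196 = 1620528.

1620528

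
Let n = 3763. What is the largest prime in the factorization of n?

3763 = 53 · 71
71 is prime.
So 3763 = 53 · 71; the largest prime factor is 71.

71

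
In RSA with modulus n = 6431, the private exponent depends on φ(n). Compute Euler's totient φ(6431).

6264

Factor: 6431 = 59 · 109.
φ(6431) = (59−1) · (109−1) = 58 · 108 = 6264.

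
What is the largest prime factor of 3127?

59

3127 = 53 · 59
59 is prime.
So 3127 = 53 · 59; the largest prime factor is 59.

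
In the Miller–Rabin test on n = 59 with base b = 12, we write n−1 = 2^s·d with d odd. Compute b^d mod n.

1

59 − 1 = 58 = 2^1 · 29, so d = 29.
12^1 ≡ 12 (mod 59)
12^2 ≡ 12^2 = 144 ≡ 26 (mod 59)
12^4 ≡ 26^2 = 676 ≡ 27 (mod 59)
12^8 ≡ 27^2 = 729 ≡ 21 (mod 59)
12^16 ≡ 21^2 = 441 ≡ 28 (mod 59)
29 = 16 + 8 + 4 + 1 in binary powers of 2.
So 12^29 ≡ 28 · 21 · 27 · 12 ≡ 1 (mod 59).
Since 12^d ≡ 1 (mod 59), base 12 does not prove 59 composite.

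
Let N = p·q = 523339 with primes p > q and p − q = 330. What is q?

577

Since p = q + 330, we have 523339 = q(q + 330), so q² + 330q − 523339 = 0.
Discriminant: 330² + 4·523339 = 108900 + 2093356 = 2202256; √2202256 = 1484.
q = (−330 + 1484)/2 = 577, and p = q + 330 = 907.
Check: 577 · 907 = 523339.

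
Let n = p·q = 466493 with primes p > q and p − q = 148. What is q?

613

Since p = q + 148, we have 466493 = q(q + 148), so q² + 148q − 466493 = 0.
Discriminant: 148² + 4·466493 = 21904 + 1865972 = 1887876; √1887876 = 1374.
q = (−148 + 1374)/2 = 613, and p = q + 148 = 761.
Check: 613 · 761 = 466493.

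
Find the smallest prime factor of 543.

3

543 is odd.
Digit sum 12, divisible by 3.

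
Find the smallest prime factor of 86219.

7

86219 is odd.
Digit sum 26, not divisible by 3.
Ends in 9: not divisible by 5.
7: 86219 = 7·12317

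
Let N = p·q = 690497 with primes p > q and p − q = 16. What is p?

Since p = q + 16, we have 690497 = q(q + 16), so q² + 16q − 690497 = 0.
Discriminant: 16² + 4·690497 = 256 + 2761988 = 2762244; √2762244 = 1662.
q = (−16 + 1662)/2 = 823, and p = q + 16 = 839.
Check: 823 · 839 = 690497.

839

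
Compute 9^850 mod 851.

752

9^1 ≡ 9 (mod 851)
9^2 ≡ 9^2 = 81 ≡ 81 (mod 851)
9^4 ≡ 81^2 = 6561 ≡ 604 (mod 851)
9^8 ≡ 604^2 = 364816 ≡ 588 (mod 851)
9^16 ≡ 588^2 = 345744 ≡ 238 (mod 851)
9^32 ≡ 238^2 = 56644 ≡ 478 (mod 851)
9^64 ≡ 478^2 = 228484 ≡ 416 (mod 851)
9^128 ≡ 416^2 = 173056 ≡ 303 (mod 851)
9^256 ≡ 303^2 = 91809 ≡ 752 (mod 851)
9^512 ≡ 752^2 = 565504 ≡ 440 (mod 851)
850 = 512 + 256 + 64 + 16 + 2 in binary powers of 2.
So 9^850 ≡ 440 · 752 · 416 · 238 · 81 ≡ 752 (mod 851).
Since 752 ≠ 1, base 9 is a Fermat witness: 851 is composite.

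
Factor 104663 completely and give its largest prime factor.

97

104663 = 13 · 8051
8051 = 83 · 97
97 is prime.
So 104663 = 13 · 83 · 97; the largest prime factor is 97.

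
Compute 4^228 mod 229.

4^1 ≡ 4 (mod 229)
4^2 ≡ 4^2 = 16 ≡ 16 (mod 229)
4^4 ≡ 16^2 = 256 ≡ 27 (mod 229)
4^8 ≡ 27^2 = 729 ≡ 42 (mod 229)
4^16 ≡ 42^2 = 1764 ≡ 161 (mod 229)
4^32 ≡ 161^2 = 25921 ≡ 44 (mod 229)
4^64 ≡ 44^2 = 1936 ≡ 104 (mod 229)
4^128 ≡ 104^2 = 10816 ≡ 53 (mod 229)
228 = 128 + 64 + 32 + 4 in binary powers of 2.
So 4^228 ≡ 53 · 104 · 44 · 27 ≡ 1 (mod 229).
Since the result is 1, base 4 gives no evidence that 229 is composite.

1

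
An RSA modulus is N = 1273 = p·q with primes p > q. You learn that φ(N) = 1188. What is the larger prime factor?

φ(n) = (p−1)(q−1) = n − (p+q) + 1, so p + q = 1273 − 1188 + 1 = 86.
p and q are the roots of t² − 86t + 1273 = 0.
Discriminant: 86² − 4·1273 = 7396 − 5092 = 2304; √2304 = 48.
q = (86 − 48)/2 = 19, p = (86 + 48)/2 = 67.
Check: 19 · 67 = 1273.

67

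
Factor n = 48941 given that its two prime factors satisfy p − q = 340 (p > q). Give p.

449

Since p = q + 340, we have 48941 = q(q + 340), so q² + 340q − 48941 = 0.
Discriminant: 340² + 4·48941 = 115600 + 195764 = 311364; √311364 = 558.
q = (−340 + 558)/2 = 109, and p = q + 340 = 449.
Check: 109 · 449 = 48941.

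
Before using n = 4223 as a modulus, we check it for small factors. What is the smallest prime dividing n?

41

4223 is odd.
Digit sum 11, not divisible by 3.
Ends in 3: not divisible by 5.
7: 4223 = 7·603 + 2
11: 4223 = 11·383 + 10
13: 4223 = 13·324 + 11
17: 4223 = 17·248 + 7
19: 4223 = 19·222 + 5
23: 4223 = 23·183 + 14
29: 4223 = 29·145 + 18
31: 4223 = 31·136 + 7
37: 4223 = 37·114 + 5
41: 4223 = 41·103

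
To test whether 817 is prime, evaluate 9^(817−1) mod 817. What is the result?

752

9^1 ≡ 9 (mod 817)
9^2 ≡ 9^2 = 81 ≡ 81 (mod 817)
9^4 ≡ 81^2 = 6561 ≡ 25 (mod 817)
9^8 ≡ 25^2 = 625 ≡ 625 (mod 817)
9^16 ≡ 625^2 = 390625 ≡ 99 (mod 817)
9^32 ≡ 99^2 = 9801 ≡ 814 (mod 817)
9^64 ≡ 814^2 = 662596 ≡ 9 (mod 817)
9^128 ≡ 9^2 = 81 ≡ 81 (mod 817)
9^256 ≡ 81^2 = 6561 ≡ 25 (mod 817)
9^512 ≡ 25^2 = 625 ≡ 625 (mod 817)
816 = 512 + 256 + 32 + 16 in binary powers of 2.
So 9^816 ≡ 625 · 25 · 814 · 99 ≡ 752 (mod 817).
Since 752 ≠ 1, base 9 is a Fermat witness: 817 is composite.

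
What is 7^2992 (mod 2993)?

7^1 ≡ 7 (mod 2993)
7^2 ≡ 7^2 = 49 ≡ 49 (mod 2993)
7^4 ≡ 49^2 = 2401 ≡ 2401 (mod 2993)
7^8 ≡ 2401^2 = 5764801 ≡ 283 (mod 2993)
7^16 ≡ 283^2 = 80089 ≡ 2271 (mod 2993)
7^32 ≡ 2271^2 = 5157441 ≡ 502 (mod 2993)
7^64 ≡ 502^2 = 252004 ≡ 592 (mod 2993)
7^128 ≡ 592^2 = 350464 ≡ 283 (mod 2993)
7^256 ≡ 283^2 = 80089 ≡ 2271 (mod 2993)
7^512 ≡ 2271^2 = 5157441 ≡ 502 (mod 2993)
7^1024 ≡ 502^2 = 252004 ≡ 592 (mod 2993)
7^2048 ≡ 592^2 = 350464 ≡ 283 (mod 2993)
2992 = 2048 + 512 + 256 + 128 + 32 + 16 in binary powers of 2.
So 7^2992 ≡ 283 · 502 · 2271 · 283 · 502 · 2271 ≡ 1322 (mod 2993).
Since 1322 ≠ 1, base 7 is a Fermat witness: 2993 is composite.

1322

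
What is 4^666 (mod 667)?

25

4^1 ≡ 4 (mod 667)
4^2 ≡ 4^2 = 16 ≡ 16 (mod 667)
4^4 ≡ 16^2 = 256 ≡ 256 (mod 667)
4^8 ≡ 256^2 = 65536 ≡ 170 (mod 667)
4^16 ≡ 170^2 = 28900 ≡ 219 (mod 667)
4^32 ≡ 219^2 = 47961 ≡ 604 (mod 667)
4^64 ≡ 604^2 = 364816 ≡ 634 (mod 667)
4^128 ≡ 634^2 = 401956 ≡ 422 (mod 667)
4^256 ≡ 422^2 = 178084 ≡ 662 (mod 667)
4^512 ≡ 662^2 = 438244 ≡ 25 (mod 667)
666 = 512 + 128 + 16 + 8 + 2 in binary powers of 2.
So 4^666 ≡ 25 · 422 · 219 · 170 · 16 ≡ 25 (mod 667).
Since 25 ≠ 1, base 4 is a Fermat witness: 667 is composite.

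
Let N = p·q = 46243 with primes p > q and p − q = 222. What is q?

Since p = q + 222, we have 46243 = q(q + 222), so q² + 222q − 46243 = 0.
Discriminant: 222² + 4·46243 = 49284 + 184972 = 234256; √234256 = 484.
q = (−222 + 484)/2 = 131, and p = q + 222 = 353.
Check: 131 · 353 = 46243.

131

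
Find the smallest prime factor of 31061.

89

31061 is odd.
Digit sum 11, not divisible by 3.
Ends in 1: not divisible by 5.
7: 31061 = 7·4437 + 2
11: 31061 = 11·2823 + 8
13: 31061 = 13·2389 + 4
17: 31061 = 17·1827 + 2
19: 31061 = 19·1634 + 15
23: 31061 = 23·1350 + 11
29: 31061 = 29·1071 + 2
31: 31061 = 31·1001 + 30
37: 31061 = 37·839 + 18
41: 31061 = 41·757 + 24
43: 31061 = 43·722 + 15
47: 31061 = 47·660 + 41
53: 31061 = 53·586 + 3
59: 31061 = 59·526 + 27
61: 31061 = 61·509 + 12
67: 31061 = 67·463 + 40
71: 31061 = 71·437 + 34
73: 31061 = 73·425 + 36
79: 31061 = 79·393 + 14
83: 31061 = 83·374 + 19
89: 31061 = 89·349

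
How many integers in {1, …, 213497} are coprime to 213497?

201600

Factor: 213497 = 31 · 71 · 97.
φ(213497) = (31−1) · (71−1) · (97−1) = 30 · 70 · 96 = 201600.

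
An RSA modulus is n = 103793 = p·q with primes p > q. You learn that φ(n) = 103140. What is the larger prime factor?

383

φ(n) = (p−1)(q−1) = n − (p+q) + 1, so p + q = 103793 − 103140 + 1 = 654.
p and q are the roots of t² − 654t + 103793 = 0.
Discriminant: 654² − 4·103793 = 427716 − 415172 = 12544; √12544 = 112.
q = (654 − 112)/2 = 271, p = (654 + 112)/2 = 383.
Check: 271 · 383 = 103793.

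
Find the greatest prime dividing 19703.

61

19703 = 17 · 1159
1159 = 19 · 61
61 is prime.
So 19703 = 17 · 19 · 61; the largest prime factor is 61.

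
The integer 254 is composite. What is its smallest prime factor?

254 is even: 2 divides it.

2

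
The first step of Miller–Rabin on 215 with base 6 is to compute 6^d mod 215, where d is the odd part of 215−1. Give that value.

36

215 − 1 = 214 = 2^1 · 107, so d = 107.
6^1 ≡ 6 (mod 215)
6^2 ≡ 6^2 = 36 ≡ 36 (mod 215)
6^4 ≡ 36^2 = 1296 ≡ 6 (mod 215)
6^8 ≡ 6^2 = 36 ≡ 36 (mod 215)
6^16 ≡ 36^2 = 1296 ≡ 6 (mod 215)
6^32 ≡ 6^2 = 36 ≡ 36 (mod 215)
6^64 ≡ 36^2 = 1296 ≡ 6 (mod 215)
107 = 64 + 32 + 8 + 2 + 1 in binary powers of 2.
So 6^107 ≡ 6 · 36 · 36 · 36 · 6 ≡ 36 (mod 215).
Squaring chain: 36; never reaches −1, so base 6 is a Miller–Rabin witness that 215 is composite.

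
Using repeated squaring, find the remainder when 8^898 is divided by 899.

8^1 ≡ 8 (mod 899)
8^2 ≡ 8^2 = 64 ≡ 64 (mod 899)
8^4 ≡ 64^2 = 4096 ≡ 500 (mod 899)
8^8 ≡ 500^2 = 250000 ≡ 78 (mod 899)
8^16 ≡ 78^2 = 6084 ≡ 690 (mod 899)
8^32 ≡ 690^2 = 476100 ≡ 529 (mod 899)
8^64 ≡ 529^2 = 279841 ≡ 252 (mod 899)
8^128 ≡ 252^2 = 63504 ≡ 574 (mod 899)
8^256 ≡ 574^2 = 329476 ≡ 442 (mod 899)
8^512 ≡ 442^2 = 195364 ≡ 281 (mod 899)
898 = 512 + 256 + 128 + 2 in binary powers of 2.
So 8^898 ≡ 281 · 442 · 574 · 64 ≡ 760 (mod 899).
Since 760 ≠ 1, base 8 is a Fermat witness: 899 is composite.

760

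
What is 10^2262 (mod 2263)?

2236

10^1 ≡ 10 (mod 2263)
10^2 ≡ 10^2 = 100 ≡ 100 (mod 2263)
10^4 ≡ 100^2 = 10000 ≡ 948 (mod 2263)
10^8 ≡ 948^2 = 898704 ≡ 293 (mod 2263)
10^16 ≡ 293^2 = 85849 ≡ 2118 (mod 2263)
10^32 ≡ 2118^2 = 4485924 ≡ 658 (mod 2263)
10^64 ≡ 658^2 = 432964 ≡ 731 (mod 2263)
10^128 ≡ 731^2 = 534361 ≡ 293 (mod 2263)
10^256 ≡ 293^2 = 85849 ≡ 2118 (mod 2263)
10^512 ≡ 2118^2 = 4485924 ≡ 658 (mod 2263)
10^1024 ≡ 658^2 = 432964 ≡ 731 (mod 2263)
10^2048 ≡ 731^2 = 534361 ≡ 293 (mod 2263)
2262 = 2048 + 128 + 64 + 16 + 4 + 2 in binary powers of 2.
So 10^2262 ≡ 293 · 293 · 731 · 2118 · 948 · 100 ≡ 2236 (mod 2263).
Since 2236 ≠ 1, base 10 is a Fermat witness: 2263 is composite.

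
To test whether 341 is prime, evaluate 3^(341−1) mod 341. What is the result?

3^1 ≡ 3 (mod 341)
3^2 ≡ 3^2 = 9 ≡ 9 (mod 341)
3^4 ≡ 9^2 = 81 ≡ 81 (mod 341)
3^8 ≡ 81^2 = 6561 ≡ 82 (mod 341)
3^16 ≡ 82^2 = 6724 ≡ 245 (mod 341)
3^32 ≡ 245^2 = 60025 ≡ 9 (mod 341)
3^64 ≡ 9^2 = 81 ≡ 81 (mod 341)
3^128 ≡ 81^2 = 6561 ≡ 82 (mod 341)
3^256 ≡ 82^2 = 6724 ≡ 245 (mod 341)
340 = 256 + 64 + 16 + 4 in binary powers of 2.
So 3^340 ≡ 245 · 81 · 245 · 81 ≡ 56 (mod 341).
Since 56 ≠ 1, base 3 is a Fermat witness: 341 is composite.

56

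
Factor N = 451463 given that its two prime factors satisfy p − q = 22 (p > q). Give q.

661

Since p = q + 22, we have 451463 = q(q + 22), so q² + 22q − 451463 = 0.
Discriminant: 22² + 4·451463 = 484 + 1805852 = 1806336; √1806336 = 1344.
q = (−22 + 1344)/2 = 661, and p = q + 22 = 683.
Check: 661 · 683 = 451463.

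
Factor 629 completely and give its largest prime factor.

37

629 = 17 · 37
37 is prime.
So 629 = 17 · 37; the largest prime factor is 37.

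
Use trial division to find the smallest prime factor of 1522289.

41

1522289 is odd.
Digit sum 29, not divisible by 3.
Ends in 9: not divisible by 5.
7: 1522289 = 7·217469 + 6
11: 1522289 = 11·138389 + 10
13: 1522289 = 13·117099 + 2
17: 1522289 = 17·89546 + 7
19: 1522289 = 19·80120 + 9
23: 1522289 = 23·66186 + 11
29: 1522289 = 29·52492 + 21
31: 1522289 = 31·49106 + 3
37: 1522289 = 37·41142 + 35
41: 1522289 = 41·37129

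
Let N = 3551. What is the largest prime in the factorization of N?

67

3551 = 53 · 67
67 is prime.
So 3551 = 53 · 67; the largest prime factor is 67.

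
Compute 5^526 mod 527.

5^1 ≡ 5 (mod 527)
5^2 ≡ 5^2 = 25 ≡ 25 (mod 527)
5^4 ≡ 25^2 = 625 ≡ 98 (mod 527)
5^8 ≡ 98^2 = 9604 ≡ 118 (mod 527)
5^16 ≡ 118^2 = 13924 ≡ 222 (mod 527)
5^32 ≡ 222^2 = 49284 ≡ 273 (mod 527)
5^64 ≡ 273^2 = 74529 ≡ 222 (mod 527)
5^128 ≡ 222^2 = 49284 ≡ 273 (mod 527)
5^256 ≡ 273^2 = 74529 ≡ 222 (mod 527)
5^512 ≡ 222^2 = 49284 ≡ 273 (mod 527)
526 = 512 + 8 + 4 + 2 in binary powers of 2.
So 5^526 ≡ 273 · 118 · 98 · 25 ≡ 253 (mod 527).
Since 253 ≠ 1, base 5 is a Fermat witness: 527 is composite.

253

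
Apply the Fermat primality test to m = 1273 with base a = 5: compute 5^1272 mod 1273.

5^1 ≡ 5 (mod 1273)
5^2 ≡ 5^2 = 25 ≡ 25 (mod 1273)
5^4 ≡ 25^2 = 625 ≡ 625 (mod 1273)
5^8 ≡ 625^2 = 390625 ≡ 1087 (mod 1273)
5^16 ≡ 1087^2 = 1181569 ≡ 225 (mod 1273)
5^32 ≡ 225^2 = 50625 ≡ 978 (mod 1273)
5^64 ≡ 978^2 = 956484 ≡ 461 (mod 1273)
5^128 ≡ 461^2 = 212521 ≡ 1203 (mod 1273)
5^256 ≡ 1203^2 = 1447209 ≡ 1081 (mod 1273)
5^512 ≡ 1081^2 = 1168561 ≡ 1220 (mod 1273)
5^1024 ≡ 1220^2 = 1488400 ≡ 263 (mod 1273)
1272 = 1024 + 128 + 64 + 32 + 16 + 8 in binary powers of 2.
So 5^1272 ≡ 263 · 1203 · 461 · 978 · 225 · 1087 ≡ 600 (mod 1273).
Since 600 ≠ 1, base 5 is a Fermat witness: 1273 is composite.

600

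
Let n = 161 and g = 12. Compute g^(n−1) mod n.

12^1 ≡ 12 (mod 161)
12^2 ≡ 12^2 = 144 ≡ 144 (mod 161)
12^4 ≡ 144^2 = 20736 ≡ 128 (mod 161)
12^8 ≡ 128^2 = 16384 ≡ 123 (mod 161)
12^16 ≡ 123^2 = 15129 ≡ 156 (mod 161)
12^32 ≡ 156^2 = 24336 ≡ 25 (mod 161)
12^64 ≡ 25^2 = 625 ≡ 142 (mod 161)
12^128 ≡ 142^2 = 20164 ≡ 39 (mod 161)
160 = 128 + 32 in binary powers of 2.
So 12^160 ≡ 39 · 25 ≡ 9 (mod 161).
Since 9 ≠ 1, base 12 is a Fermat witness: 161 is composite.

9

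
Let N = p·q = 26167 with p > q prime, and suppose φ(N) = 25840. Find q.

φ(n) = (p−1)(q−1) = n − (p+q) + 1, so p + q = 26167 − 25840 + 1 = 328.
p and q are the roots of t² − 328t + 26167 = 0.
Discriminant: 328² − 4·26167 = 107584 − 104668 = 2916; √2916 = 54.
q = (328 − 54)/2 = 137, p = (328 + 54)/2 = 191.
Check: 137 · 191 = 26167.

137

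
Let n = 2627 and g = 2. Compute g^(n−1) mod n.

2^1 ≡ 2 (mod 2627)
2^2 ≡ 2^2 = 4 ≡ 4 (mod 2627)
2^4 ≡ 4^2 = 16 ≡ 16 (mod 2627)
2^8 ≡ 16^2 = 256 ≡ 256 (mod 2627)
2^16 ≡ 256^2 = 65536 ≡ 2488 (mod 2627)
2^32 ≡ 2488^2 = 6190144 ≡ 932 (mod 2627)
2^64 ≡ 932^2 = 868624 ≡ 1714 (mod 2627)
2^128 ≡ 1714^2 = 2937796 ≡ 810 (mod 2627)
2^256 ≡ 810^2 = 656100 ≡ 1977 (mod 2627)
2^512 ≡ 1977^2 = 3908529 ≡ 2180 (mod 2627)
2^1024 ≡ 2180^2 = 4752400 ≡ 157 (mod 2627)
2^2048 ≡ 157^2 = 24649 ≡ 1006 (mod 2627)
2626 = 2048 + 512 + 64 + 2 in binary powers of 2.
So 2^2626 ≡ 1006 · 2180 · 1714 · 4 ≡ 1138 (mod 2627).
Since 1138 ≠ 1, base 2 is a Fermat witness: 2627 is composite.

1138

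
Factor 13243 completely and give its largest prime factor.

13243 = 17 · 779
779 = 19 · 41
41 is prime.
So 13243 = 17 · 19 · 41; the largest prime factor is 41.

41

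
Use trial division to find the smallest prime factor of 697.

17

697 is odd.
Digit sum 22, not divisible by 3.
Ends in 7: not divisible by 5.
7: 697 = 7·99 + 4
11: 697 = 11·63 + 4
13: 697 = 13·53 + 8
17: 697 = 17·41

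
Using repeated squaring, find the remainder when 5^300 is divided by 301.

5^1 ≡ 5 (mod 301)
5^2 ≡ 5^2 = 25 ≡ 25 (mod 301)
5^4 ≡ 25^2 = 625 ≡ 23 (mod 301)
5^8 ≡ 23^2 = 529 ≡ 228 (mod 301)
5^16 ≡ 228^2 = 51984 ≡ 212 (mod 301)
5^32 ≡ 212^2 = 44944 ≡ 95 (mod 301)
5^64 ≡ 95^2 = 9025 ≡ 296 (mod 301)
5^128 ≡ 296^2 = 87616 ≡ 25 (mod 301)
5^256 ≡ 25^2 = 625 ≡ 23 (mod 301)
300 = 256 + 32 + 8 + 4 in binary powers of 2.
So 5^300 ≡ 23 · 95 · 228 · 23 ≡ 274 (mod 301).
Since 274 ≠ 1, base 5 is a Fermat witness: 301 is composite.

274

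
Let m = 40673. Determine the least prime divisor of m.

40673 is odd.
Digit sum 20, not divisible by 3.
Ends in 3: not divisible by 5.
7: 40673 = 7·5810 + 3
11: 40673 = 11·3697 + 6
13: 40673 = 13·3128 + 9
17: 40673 = 17·2392 + 9
19: 40673 = 19·2140 + 13
23: 40673 = 23·1768 + 9
29: 40673 = 29·1402 + 15
31: 40673 = 31·1312 + 1
37: 40673 = 37·1099 + 10
41: 40673 = 41·992 + 1
43: 40673 = 43·945 + 38
47: 40673 = 47·865 + 18
53: 40673 = 53·767 + 22
59: 40673 = 59·689 + 22
61: 40673 = 61·666 + 47
67: 40673 = 67·607 + 4
71: 40673 = 71·572 + 61
73: 40673 = 73·557 + 12
79: 40673 = 79·514 + 67
83: 40673 = 83·490 + 3
89: 40673 = 89·457

89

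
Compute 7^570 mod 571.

1

7^1 ≡ 7 (mod 571)
7^2 ≡ 7^2 = 49 ≡ 49 (mod 571)
7^4 ≡ 49^2 = 2401 ≡ 117 (mod 571)
7^8 ≡ 117^2 = 13689 ≡ 556 (mod 571)
7^16 ≡ 556^2 = 309136 ≡ 225 (mod 571)
7^32 ≡ 225^2 = 50625 ≡ 377 (mod 571)
7^64 ≡ 377^2 = 142129 ≡ 521 (mod 571)
7^128 ≡ 521^2 = 271441 ≡ 216 (mod 571)
7^256 ≡ 216^2 = 46656 ≡ 405 (mod 571)
7^512 ≡ 405^2 = 164025 ≡ 148 (mod 571)
570 = 512 + 32 + 16 + 8 + 2 in binary powers of 2.
So 7^570 ≡ 148 · 377 · 225 · 556 · 49 ≡ 1 (mod 571).
Since the result is 1, base 7 gives no evidence that 571 is composite.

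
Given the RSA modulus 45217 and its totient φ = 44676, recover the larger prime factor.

439

φ(n) = (p−1)(q−1) = n − (p+q) + 1, so p + q = 45217 − 44676 + 1 = 542.
p and q are the roots of t² − 542t + 45217 = 0.
Discriminant: 542² − 4·45217 = 293764 − 180868 = 112896; √112896 = 336.
q = (542 − 336)/2 = 103, p = (542 + 336)/2 = 439.
Check: 103 · 439 = 45217.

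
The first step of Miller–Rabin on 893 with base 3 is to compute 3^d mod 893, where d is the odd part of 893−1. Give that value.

893 − 1 = 892 = 2^2 · 223, so d = 223.
3^1 ≡ 3 (mod 893)
3^2 ≡ 3^2 = 9 ≡ 9 (mod 893)
3^4 ≡ 9^2 = 81 ≡ 81 (mod 893)
3^8 ≡ 81^2 = 6561 ≡ 310 (mod 893)
3^16 ≡ 310^2 = 96100 ≡ 549 (mod 893)
3^32 ≡ 549^2 = 301401 ≡ 460 (mod 893)
3^64 ≡ 460^2 = 211600 ≡ 852 (mod 893)
3^128 ≡ 852^2 = 725904 ≡ 788 (mod 893)
223 = 128 + 64 + 16 + 8 + 4 + 2 + 1 in binary powers of 2.
So 3^223 ≡ 788 · 852 · 549 · 310 · 81 · 9 · 3 ≡ 173 (mod 893).
Squaring chain: 173 → 460; never reaches −1, so base 3 is a Miller–Rabin witness that 893 is composite.

173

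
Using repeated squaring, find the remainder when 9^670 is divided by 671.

1

9^1 ≡ 9 (mod 671)
9^2 ≡ 9^2 = 81 ≡ 81 (mod 671)
9^4 ≡ 81^2 = 6561 ≡ 522 (mod 671)
9^8 ≡ 522^2 = 272484 ≡ 58 (mod 671)
9^16 ≡ 58^2 = 3364 ≡ 9 (mod 671)
9^32 ≡ 9^2 = 81 ≡ 81 (mod 671)
9^64 ≡ 81^2 = 6561 ≡ 522 (mod 671)
9^128 ≡ 522^2 = 272484 ≡ 58 (mod 671)
9^256 ≡ 58^2 = 3364 ≡ 9 (mod 671)
9^512 ≡ 9^2 = 81 ≡ 81 (mod 671)
670 = 512 + 128 + 16 + 8 + 4 + 2 in binary powers of 2.
So 9^670 ≡ 81 · 58 · 9 · 58 · 522 · 81 ≡ 1 (mod 671).
Since the result is 1, base 9 gives no evidence that 671 is composite.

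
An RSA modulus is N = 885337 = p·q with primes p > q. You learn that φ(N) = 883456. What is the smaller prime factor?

φ(n) = (p−1)(q−1) = n − (p+q) + 1, so p + q = 885337 − 883456 + 1 = 1882.
p and q are the roots of t² − 1882t + 885337 = 0.
Discriminant: 1882² − 4·885337 = 3541924 − 3541348 = 576; √576 = 24.
q = (1882 − 24)/2 = 929, p = (1882 + 24)/2 = 953.
Check: 929 · 953 = 885337.

929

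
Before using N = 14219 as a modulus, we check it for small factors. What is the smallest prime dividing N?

59

14219 is odd.
Digit sum 17, not divisible by 3.
Ends in 9: not divisible by 5.
7: 14219 = 7·2031 + 2
11: 14219 = 11·1292 + 7
13: 14219 = 13·1093 + 10
17: 14219 = 17·836 + 7
19: 14219 = 19·748 + 7
23: 14219 = 23·618 + 5
29: 14219 = 29·490 + 9
31: 14219 = 31·458 + 21
37: 14219 = 37·384 + 11
41: 14219 = 41·346 + 33
43: 14219 = 43·330 + 29
47: 14219 = 47·302 + 25
53: 14219 = 53·268 + 15
59: 14219 = 59·241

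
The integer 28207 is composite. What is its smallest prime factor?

28207 is odd.
Digit sum 19, not divisible by 3.
Ends in 7: not divisible by 5.
7: 28207 = 7·4029 + 4
11: 28207 = 11·2564 + 3
13: 28207 = 13·2169 + 10
17: 28207 = 17·1659 + 4
19: 28207 = 19·1484 + 11
23: 28207 = 23·1226 + 9
29: 28207 = 29·972 + 19
31: 28207 = 31·909 + 28
37: 28207 = 37·762 + 13
41: 28207 = 41·687 + 40
43: 28207 = 43·655 + 42
47: 28207 = 47·600 + 7
53: 28207 = 53·532 + 11
59: 28207 = 59·478 + 5
61: 28207 = 61·462 + 25
67: 28207 = 67·421

67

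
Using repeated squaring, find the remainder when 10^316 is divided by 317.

1

10^1 ≡ 10 (mod 317)
10^2 ≡ 10^2 = 100 ≡ 100 (mod 317)
10^4 ≡ 100^2 = 10000 ≡ 173 (mod 317)
10^8 ≡ 173^2 = 29929 ≡ 131 (mod 317)
10^16 ≡ 131^2 = 17161 ≡ 43 (mod 317)
10^32 ≡ 43^2 = 1849 ≡ 264 (mod 317)
10^64 ≡ 264^2 = 69696 ≡ 273 (mod 317)
10^128 ≡ 273^2 = 74529 ≡ 34 (mod 317)
10^256 ≡ 34^2 = 1156 ≡ 205 (mod 317)
316 = 256 + 32 + 16 + 8 + 4 in binary powers of 2.
So 10^316 ≡ 205 · 264 · 43 · 131 · 173 ≡ 1 (mod 317).
Since the result is 1, base 10 gives no evidence that 317 is composite.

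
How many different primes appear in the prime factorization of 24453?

4

24453 = 3^2 · 2717
2717 = 11 · 247
247 = 13 · 19
24453 = 3^2 · 11 · 13 · 19, which has 4 distinct prime factors.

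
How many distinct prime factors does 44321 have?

44321 = 23 · 1927
1927 = 41 · 47
44321 = 23 · 41 · 47, which has 3 distinct prime factors.

3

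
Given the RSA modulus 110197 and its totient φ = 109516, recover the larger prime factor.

419

φ(n) = (p−1)(q−1) = n − (p+q) + 1, so p + q = 110197 − 109516 + 1 = 682.
p and q are the roots of t² − 682t + 110197 = 0.
Discriminant: 682² − 4·110197 = 465124 − 440788 = 24336; √24336 = 156.
q = (682 − 156)/2 = 263, p = (682 + 156)/2 = 419.
Check: 263 · 419 = 110197.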